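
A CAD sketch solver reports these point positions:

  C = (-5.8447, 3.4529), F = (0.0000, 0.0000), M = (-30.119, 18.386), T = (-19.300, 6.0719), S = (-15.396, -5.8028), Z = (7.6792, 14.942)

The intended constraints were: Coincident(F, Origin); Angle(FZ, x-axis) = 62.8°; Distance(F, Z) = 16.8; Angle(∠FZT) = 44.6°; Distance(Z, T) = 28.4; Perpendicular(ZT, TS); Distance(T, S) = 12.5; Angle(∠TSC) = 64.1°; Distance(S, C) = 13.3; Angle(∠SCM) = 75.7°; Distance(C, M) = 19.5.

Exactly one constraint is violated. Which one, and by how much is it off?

Distance(C, M) = 19.5 — off by 9.00.

F = (0.00, 0.00) ✓; FZ at 62.80° ✓; |FZ| = 16.80 ✓; ∠FZT = 44.60° ✓; |ZT| = 28.40 ✓; ∠(ZT, TS) = 90.00° ✓; |TS| = 12.50 ✓; ∠TSC = 64.10° ✓; |SC| = 13.30 ✓; ∠SCM = 75.70° ✓; |CM| = 28.50 ✗.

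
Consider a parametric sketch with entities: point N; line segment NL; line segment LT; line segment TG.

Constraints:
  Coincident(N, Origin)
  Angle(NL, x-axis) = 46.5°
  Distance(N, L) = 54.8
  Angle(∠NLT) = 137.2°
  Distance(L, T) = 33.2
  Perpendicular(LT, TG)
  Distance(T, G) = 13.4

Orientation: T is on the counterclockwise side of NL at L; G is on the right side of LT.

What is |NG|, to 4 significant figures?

89.18

N is at the origin; NL runs at 46.5° with length 54.8, so L = 54.8·(cos 46.5°, sin 46.5°) = (37.72, 39.75). ∠NLT = 137.2°, so LT runs at 46.5° + (180° − 137.2°) = 89.30° from the x-axis; with |LT| = 33.2, T = L + 33.2·(cos 89.30°, sin 89.30°) = (38.13, 72.95). The perpendicularity gives TG at right angles to LT; with |TG| = 13.4 on the right of LT, G = T + 13.4·(0.9999, -0.01222) = (51.53, 72.78). Then |NG| = |G − N| = 89.18.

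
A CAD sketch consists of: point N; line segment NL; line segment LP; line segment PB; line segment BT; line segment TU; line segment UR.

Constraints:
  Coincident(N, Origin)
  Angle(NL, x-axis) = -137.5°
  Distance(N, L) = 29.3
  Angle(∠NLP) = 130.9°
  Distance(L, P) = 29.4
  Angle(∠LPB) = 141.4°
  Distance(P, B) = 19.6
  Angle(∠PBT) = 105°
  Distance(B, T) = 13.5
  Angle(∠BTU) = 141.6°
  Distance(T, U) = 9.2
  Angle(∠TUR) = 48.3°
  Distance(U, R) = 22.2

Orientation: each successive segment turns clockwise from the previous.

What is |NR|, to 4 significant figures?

57.57

∠BTU = 141.6° gives TU at 21.40° from the x-axis; with |TU| = 9.2, U = (-49.26, 12.52). ∠TUR = 48.3° gives UR at -110.3° from the x-axis; with |UR| = 22.2, R = (-56.96, -8.305). Then |NR| = |R − N| = 57.57.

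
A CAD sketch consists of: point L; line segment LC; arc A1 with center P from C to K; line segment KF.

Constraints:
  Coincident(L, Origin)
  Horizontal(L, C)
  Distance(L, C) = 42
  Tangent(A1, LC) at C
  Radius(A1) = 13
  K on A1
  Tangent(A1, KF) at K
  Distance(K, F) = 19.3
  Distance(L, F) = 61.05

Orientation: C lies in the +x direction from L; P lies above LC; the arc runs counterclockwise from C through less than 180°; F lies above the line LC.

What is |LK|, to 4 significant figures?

56.94

Checks: |PK| = 13.00 ✓; ∠(PK, KF) = 90.00° ✓; |KF| = 19.30 ✓; |LF| = 61.05 ✓.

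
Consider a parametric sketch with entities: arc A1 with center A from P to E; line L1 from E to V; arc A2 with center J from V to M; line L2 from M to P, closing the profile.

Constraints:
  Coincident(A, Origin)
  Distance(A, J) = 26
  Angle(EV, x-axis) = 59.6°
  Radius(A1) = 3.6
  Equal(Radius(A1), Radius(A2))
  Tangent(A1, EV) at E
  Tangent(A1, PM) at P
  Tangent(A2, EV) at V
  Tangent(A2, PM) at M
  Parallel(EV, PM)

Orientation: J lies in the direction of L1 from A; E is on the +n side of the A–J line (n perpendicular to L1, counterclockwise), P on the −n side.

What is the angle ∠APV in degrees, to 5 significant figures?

74.521°

Tangency of A1 to both parallel lines with radius 3.6 puts E and P at A ± 3.6·n: E = (-3.1050, 1.8217), P = (3.1050, -1.8217). Equal radii place V and M the same way about J: V = J + 3.6·n = (10.052, 24.247), M = J − 3.6·n = (16.262, 20.604). Then cos ∠APV = PA·PV / (|PA||PV|), giving 74.521°.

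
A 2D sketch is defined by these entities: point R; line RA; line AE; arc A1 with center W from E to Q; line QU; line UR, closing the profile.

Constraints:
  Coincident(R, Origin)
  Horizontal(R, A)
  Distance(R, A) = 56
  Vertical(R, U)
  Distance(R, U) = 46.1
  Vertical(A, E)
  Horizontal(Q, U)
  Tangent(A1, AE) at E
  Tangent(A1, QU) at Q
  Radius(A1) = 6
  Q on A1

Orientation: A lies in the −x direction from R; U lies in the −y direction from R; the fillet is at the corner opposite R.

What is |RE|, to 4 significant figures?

68.88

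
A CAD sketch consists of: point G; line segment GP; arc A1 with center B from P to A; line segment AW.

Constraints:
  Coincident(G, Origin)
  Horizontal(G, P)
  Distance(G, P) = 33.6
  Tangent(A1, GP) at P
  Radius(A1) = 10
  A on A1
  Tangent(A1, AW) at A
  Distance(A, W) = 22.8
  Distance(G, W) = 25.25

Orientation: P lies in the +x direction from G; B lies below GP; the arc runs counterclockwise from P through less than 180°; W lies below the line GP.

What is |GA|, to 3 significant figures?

25.9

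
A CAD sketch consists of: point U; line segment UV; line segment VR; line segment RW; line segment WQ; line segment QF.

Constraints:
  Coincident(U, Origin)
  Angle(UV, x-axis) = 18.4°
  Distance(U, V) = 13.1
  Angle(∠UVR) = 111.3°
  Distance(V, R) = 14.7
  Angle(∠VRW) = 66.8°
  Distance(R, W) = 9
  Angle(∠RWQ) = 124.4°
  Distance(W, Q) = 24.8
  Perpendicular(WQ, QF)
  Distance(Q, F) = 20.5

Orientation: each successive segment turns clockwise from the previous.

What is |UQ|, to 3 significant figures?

8.46

U is at the origin; UV runs at 18.4° with length 13.1, so V = (12.4, 4.14). ∠UVR = 111.3° gives VR at -50.3° from the x-axis; with |VR| = 14.7, R = (21.8, -7.18). ∠VRW = 66.8° gives RW at -164° from the x-axis; with |RW| = 9.0, W = (13.2, -9.73). ∠RWQ = 124.4° gives WQ at 141° from the x-axis; with |WQ| = 24.8, Q = (-6.06, 5.91). Then |UQ| = |Q − U| = 8.46.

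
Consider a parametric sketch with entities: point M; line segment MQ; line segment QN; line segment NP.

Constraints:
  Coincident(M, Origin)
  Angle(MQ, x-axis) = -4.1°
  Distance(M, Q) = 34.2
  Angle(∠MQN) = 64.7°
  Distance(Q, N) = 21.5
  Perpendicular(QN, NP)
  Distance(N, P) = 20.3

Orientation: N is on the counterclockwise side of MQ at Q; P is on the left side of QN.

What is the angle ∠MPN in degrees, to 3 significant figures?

147°

M is at the origin; MQ runs at -4.1° with length 34.2, so Q = 34.2·(cos -4.1°, sin -4.1°) = (34.1, -2.45). ∠MQN = 64.7°, so QN runs at -4.1° + (180° − 64.7°) = 111° from the x-axis; with |QN| = 21.5, N = Q + 21.5·(cos 111°, sin 111°) = (26.3, 17.6). QN is perpendicular to NP; with |NP| = 20.3 on the left of QN, P = N + 20.3·(-0.932, -0.362) = (7.41, 10.3). Then cos ∠MPN = PM·PN / (|PM||PN|), giving 147°.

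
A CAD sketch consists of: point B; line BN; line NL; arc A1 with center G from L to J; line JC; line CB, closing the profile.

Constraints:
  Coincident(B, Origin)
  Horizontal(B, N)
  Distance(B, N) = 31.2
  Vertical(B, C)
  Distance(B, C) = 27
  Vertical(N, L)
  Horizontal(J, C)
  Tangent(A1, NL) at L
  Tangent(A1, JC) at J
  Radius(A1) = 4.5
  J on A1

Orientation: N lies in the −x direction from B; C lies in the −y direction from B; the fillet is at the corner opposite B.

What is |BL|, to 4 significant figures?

38.47

The virtual corner opposite B is at (-31.20, -27.00). Tangency of A1 to NL means the radius GL is perpendicular to NL and A1 meets JC tangentially, so GJ is at right angles to JC, with radius 4.5, so the center G sits 4.5 in from both sides at G = (-26.70, -22.50). That places the tangent points at L = (-31.20, -22.50) on NL and J = (-26.70, -27.00) on JC. Then |BL| = |L − B| = 38.47.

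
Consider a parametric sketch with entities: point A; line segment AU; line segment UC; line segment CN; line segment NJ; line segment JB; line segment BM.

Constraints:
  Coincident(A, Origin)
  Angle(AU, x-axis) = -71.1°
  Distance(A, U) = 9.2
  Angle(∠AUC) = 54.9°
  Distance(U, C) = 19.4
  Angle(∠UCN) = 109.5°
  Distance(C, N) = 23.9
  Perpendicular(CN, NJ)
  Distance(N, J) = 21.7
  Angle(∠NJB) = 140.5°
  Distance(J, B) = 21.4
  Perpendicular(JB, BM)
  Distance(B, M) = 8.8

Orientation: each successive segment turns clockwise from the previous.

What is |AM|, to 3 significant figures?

16.8

A is at the origin; AU runs at -71.1° with length 9.2, so U = (2.98, -8.70). ∠AUC = 54.9° gives UC at 164° from the x-axis; with |UC| = 19.4, C = (-15.6, -3.29). ∠UCN = 109.5° gives CN at 93.3° from the x-axis; with |CN| = 23.9, N = (-17.0, 20.6). CN is perpendicular to NJ, so NJ runs at 3.30°; with |NJ| = 21.7, J = (4.64, 21.8). ∠NJB = 140.5° gives JB at -36.2° from the x-axis; with |JB| = 21.4, B = (21.9, 9.18). The perpendicularity gives BM at right angles to JB, so BM runs at -126°; with |BM| = 8.8, M = (16.7, 2.08). Then |AM| = |M − A| = 16.8.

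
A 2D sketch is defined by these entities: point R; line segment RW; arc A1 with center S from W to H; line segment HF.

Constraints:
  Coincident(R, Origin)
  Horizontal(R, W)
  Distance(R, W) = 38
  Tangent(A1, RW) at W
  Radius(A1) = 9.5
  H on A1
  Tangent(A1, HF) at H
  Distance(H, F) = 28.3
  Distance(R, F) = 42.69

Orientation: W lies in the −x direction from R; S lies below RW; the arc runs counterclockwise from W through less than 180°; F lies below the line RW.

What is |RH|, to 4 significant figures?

47.38

Checks: R.y = 0.00, W.y = 0.00 ✓; |SH| = 9.500 ✓; ∠(SH, HF) = 90.00° ✓; |HF| = 28.30 ✓; |RF| = 42.69 ✓.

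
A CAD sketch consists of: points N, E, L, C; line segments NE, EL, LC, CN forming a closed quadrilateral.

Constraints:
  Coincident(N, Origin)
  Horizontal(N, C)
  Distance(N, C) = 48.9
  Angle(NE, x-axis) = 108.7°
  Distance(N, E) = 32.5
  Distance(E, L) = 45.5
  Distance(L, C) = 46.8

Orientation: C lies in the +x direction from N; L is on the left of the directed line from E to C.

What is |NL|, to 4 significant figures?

55.10

N is at the origin; NC is horizontal with |NC| = 48.9 and C in +x, so C = (48.9, 0). NE runs at 108.7° with |NE| = 32.5, so E = (-10.42, 30.78). L is determined by |EL| = 45.5 and |LC| = 46.8 together: it lies at the intersection of circle(E, 45.5) and circle(C, 46.8). With |EC| = 66.83, the foot of the radical line on EC is 32.52 from E and the perpendicular offset is √(45.5² − 32.52²) = 31.82. Taking the left-of-EC solution: L = (33.10, 44.05).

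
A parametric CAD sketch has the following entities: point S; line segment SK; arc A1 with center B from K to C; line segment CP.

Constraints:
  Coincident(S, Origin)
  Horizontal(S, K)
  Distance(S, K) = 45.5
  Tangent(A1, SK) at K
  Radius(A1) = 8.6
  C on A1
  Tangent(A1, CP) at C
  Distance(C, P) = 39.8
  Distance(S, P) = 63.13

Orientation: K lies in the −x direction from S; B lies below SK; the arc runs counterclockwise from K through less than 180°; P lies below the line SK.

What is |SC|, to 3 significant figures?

54.8

S is at the origin; SK is horizontal with |SK| = 45.5 and K on the −x side, so K = (-45.5, 0.00). A1 meets SK tangentially, so BK is at right angles to SK, so B = K + (0, -8.6) = (-45.5, -8.60). Since BC ⟂ CP (tangency), |BP| = √(8.6² + 39.8²) = 40.7 regardless of where C sits on A1. So P lies on both circle(S, 63.13) and circle(B, 40.7); the below-SK intersection is P = (-39.9, -48.9). C is the foot of the tangent from P: C = (-53.6, -11.6).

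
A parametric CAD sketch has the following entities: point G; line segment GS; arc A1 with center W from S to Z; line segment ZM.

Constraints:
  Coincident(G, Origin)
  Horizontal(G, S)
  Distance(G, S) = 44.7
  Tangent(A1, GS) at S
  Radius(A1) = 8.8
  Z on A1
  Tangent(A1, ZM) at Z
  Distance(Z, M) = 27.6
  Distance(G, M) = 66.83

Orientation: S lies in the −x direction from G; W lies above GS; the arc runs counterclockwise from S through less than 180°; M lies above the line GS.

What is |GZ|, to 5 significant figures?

40.965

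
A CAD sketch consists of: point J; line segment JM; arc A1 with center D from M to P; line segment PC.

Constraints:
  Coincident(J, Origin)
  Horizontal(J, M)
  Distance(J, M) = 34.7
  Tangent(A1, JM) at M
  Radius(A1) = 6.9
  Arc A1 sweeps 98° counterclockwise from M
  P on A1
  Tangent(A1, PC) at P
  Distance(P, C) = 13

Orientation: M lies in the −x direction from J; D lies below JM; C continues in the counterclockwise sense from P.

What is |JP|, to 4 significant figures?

42.27

J is at the origin; JM is horizontal with |JM| = 34.7 and M on the −x side, so M = (-34.70, 0.000). Tangency of A1 to JM means the radius DM is perpendicular to JM, so D = M + (0, -6.9) = (-34.70, -6.900). On A1, M sits at bearing 90° from D; a 98° counterclockwise sweep puts P at bearing 188°, so P = D + 6.9·(cos 188°, sin 188°) = (-41.53, -7.860). Then |JP| = |P − J| = 42.27.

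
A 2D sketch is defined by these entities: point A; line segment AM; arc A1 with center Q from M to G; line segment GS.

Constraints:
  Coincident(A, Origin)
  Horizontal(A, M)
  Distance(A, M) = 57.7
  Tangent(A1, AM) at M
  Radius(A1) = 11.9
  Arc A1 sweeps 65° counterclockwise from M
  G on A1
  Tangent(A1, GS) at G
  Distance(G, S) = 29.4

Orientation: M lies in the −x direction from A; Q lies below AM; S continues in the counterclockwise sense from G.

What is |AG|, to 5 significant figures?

68.829

A is at the origin; A and M share the same y with |AM| = 57.7 and M on the −x side, so M = (-57.700, 0.0000). Since A1 is tangent to AM there, QM ⟂ AM, so Q = M + (0, -11.9) = (-57.700, -11.900). On A1, M sits at bearing 90° from Q; a 65° counterclockwise sweep puts G at bearing 155°, so G = Q + 11.9·(cos 155°, sin 155°) = (-68.485, -6.8708). Then |AG| = |G − A| = 68.829.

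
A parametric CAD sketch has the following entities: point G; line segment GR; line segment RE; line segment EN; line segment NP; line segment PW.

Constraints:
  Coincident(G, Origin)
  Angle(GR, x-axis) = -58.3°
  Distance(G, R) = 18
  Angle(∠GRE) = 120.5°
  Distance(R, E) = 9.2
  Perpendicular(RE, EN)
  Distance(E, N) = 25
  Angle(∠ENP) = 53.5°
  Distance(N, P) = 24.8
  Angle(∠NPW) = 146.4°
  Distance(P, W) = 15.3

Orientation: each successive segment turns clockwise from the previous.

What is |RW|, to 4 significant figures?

16.47

∠ENP = 53.5° gives NP at 25.70° from the x-axis; with |NP| = 24.8, P = (5.400, -1.038). ∠NPW = 146.4° gives PW at -7.900° from the x-axis; with |PW| = 15.3, W = (20.55, -3.141). Then |RW| = |W − R| = 16.47.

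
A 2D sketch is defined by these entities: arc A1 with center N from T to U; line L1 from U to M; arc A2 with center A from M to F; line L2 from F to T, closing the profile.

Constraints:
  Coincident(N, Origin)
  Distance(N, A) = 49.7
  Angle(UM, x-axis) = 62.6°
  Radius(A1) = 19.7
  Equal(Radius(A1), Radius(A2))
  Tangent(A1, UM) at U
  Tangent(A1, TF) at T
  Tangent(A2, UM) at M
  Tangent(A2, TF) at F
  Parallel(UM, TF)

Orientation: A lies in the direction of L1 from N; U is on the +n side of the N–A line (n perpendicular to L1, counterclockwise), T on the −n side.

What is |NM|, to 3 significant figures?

53.5

The slot axis is L1's direction at 62.6°, so u = (cos 62.6°, sin 62.6°) = (0.460, 0.888) and n = (−sin 62.6°, cos 62.6°) = (-0.888, 0.460). N is at the origin and A lies 49.7 along u from N, so A = 49.7·u = (22.9, 44.1). Tangency of A1 to both parallel lines with radius 19.7 puts U and T at N ± 19.7·n: U = (-17.5, 9.07), T = (17.5, -9.07). Equal radii place M and F the same way about A: M = A + 19.7·n = (5.38, 53.2), F = A − 19.7·n = (40.4, 35.1). Then |NM| = |M − N| = 53.5.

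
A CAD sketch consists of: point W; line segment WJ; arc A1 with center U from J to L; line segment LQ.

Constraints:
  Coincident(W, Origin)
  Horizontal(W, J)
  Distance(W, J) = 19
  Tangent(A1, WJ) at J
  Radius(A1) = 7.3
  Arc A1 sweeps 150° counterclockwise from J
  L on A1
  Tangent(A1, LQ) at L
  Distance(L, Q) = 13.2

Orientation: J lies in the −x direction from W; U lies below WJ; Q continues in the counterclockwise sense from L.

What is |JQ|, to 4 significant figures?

21.67

W is at the origin; W and J share the same y with |WJ| = 19.0 and J on the −x side, so J = (-19.00, 0.000). The tangent condition forces UJ to be normal to WJ, so U = J + (0, -7.3) = (-19.00, -7.300). On A1, J sits at bearing 90° from U; a 150° counterclockwise sweep puts L at bearing 240°, so L = U + 7.3·(cos 240°, sin 240°) = (-22.65, -13.62). A1 meets LQ tangentially, so UL is at right angles to LQ, so LQ runs along (−sin 240°, cos 240°); with |LQ| = 13.2, Q = (-11.22, -20.22). Then |JQ| = |Q − J| = 21.67.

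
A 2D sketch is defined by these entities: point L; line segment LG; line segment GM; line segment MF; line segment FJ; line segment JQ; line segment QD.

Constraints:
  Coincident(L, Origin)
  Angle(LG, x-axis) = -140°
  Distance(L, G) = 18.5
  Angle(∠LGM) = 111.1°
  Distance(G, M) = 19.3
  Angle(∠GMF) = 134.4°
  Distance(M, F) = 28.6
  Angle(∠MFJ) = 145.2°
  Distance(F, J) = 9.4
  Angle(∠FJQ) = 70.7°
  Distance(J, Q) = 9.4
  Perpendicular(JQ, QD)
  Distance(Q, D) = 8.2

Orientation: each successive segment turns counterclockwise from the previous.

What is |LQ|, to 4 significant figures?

39.78

∠MFJ = 145.2° gives FJ at 9.300° from the x-axis; with |FJ| = 9.4, J = (27.17, -40.94). ∠FJQ = 70.7° gives JQ at 118.6° from the x-axis; with |JQ| = 9.4, Q = (22.67, -32.69). Then |LQ| = |Q − L| = 39.78.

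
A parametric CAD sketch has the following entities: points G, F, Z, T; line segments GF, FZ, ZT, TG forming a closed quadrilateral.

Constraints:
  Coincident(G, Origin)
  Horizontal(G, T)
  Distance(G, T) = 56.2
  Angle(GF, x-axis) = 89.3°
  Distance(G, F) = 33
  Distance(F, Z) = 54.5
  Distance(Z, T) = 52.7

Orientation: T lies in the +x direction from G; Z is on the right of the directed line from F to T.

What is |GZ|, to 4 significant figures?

22.41

Checks: |FZ| = 54.50 ✓; |ZT| = 52.70 ✓.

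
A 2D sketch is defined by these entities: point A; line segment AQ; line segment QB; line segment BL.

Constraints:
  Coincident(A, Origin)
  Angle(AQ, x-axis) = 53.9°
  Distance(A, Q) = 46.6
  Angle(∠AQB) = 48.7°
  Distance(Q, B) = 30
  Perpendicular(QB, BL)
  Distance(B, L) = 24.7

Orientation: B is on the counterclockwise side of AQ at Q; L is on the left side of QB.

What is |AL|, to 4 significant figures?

10.34

A is at the origin; AQ runs at 53.9° with length 46.6, so Q = 46.6·(cos 53.9°, sin 53.9°) = (27.46, 37.65). ∠AQB = 48.7°, so QB runs at 53.9° + (180° − 48.7°) = 185.2° from the x-axis; with |QB| = 30.0, B = Q + 30.0·(cos 185.2°, sin 185.2°) = (-2.420, 34.93). QB is perpendicular to BL; with |BL| = 24.7 on the left of QB, L = B + 24.7·(0.09063, -0.9959) = (-0.1814, 10.34). Then |AL| = |L − A| = 10.34.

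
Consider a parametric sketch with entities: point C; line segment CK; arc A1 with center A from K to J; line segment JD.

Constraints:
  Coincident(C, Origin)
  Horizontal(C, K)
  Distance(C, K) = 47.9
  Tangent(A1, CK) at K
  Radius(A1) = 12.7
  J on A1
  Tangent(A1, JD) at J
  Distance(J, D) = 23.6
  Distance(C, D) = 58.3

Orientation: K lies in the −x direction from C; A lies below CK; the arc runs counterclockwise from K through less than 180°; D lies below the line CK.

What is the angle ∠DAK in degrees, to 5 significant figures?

170.01°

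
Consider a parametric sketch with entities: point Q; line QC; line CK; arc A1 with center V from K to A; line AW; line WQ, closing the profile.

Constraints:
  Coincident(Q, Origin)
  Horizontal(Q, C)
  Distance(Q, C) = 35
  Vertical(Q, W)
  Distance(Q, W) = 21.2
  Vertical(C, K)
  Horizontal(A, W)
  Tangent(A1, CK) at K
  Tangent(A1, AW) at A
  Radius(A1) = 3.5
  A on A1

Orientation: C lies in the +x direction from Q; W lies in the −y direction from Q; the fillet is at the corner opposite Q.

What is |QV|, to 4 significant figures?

36.13

Q and W share the same x with |QW| = 21.2 and W on the −y side, so W = (0.000, -21.20). The virtual corner opposite Q is at (35.00, -21.20). A1 meets CK tangentially, so VK is at right angles to CK and the tangent condition forces VA to be normal to AW, with radius 3.5, so the center V sits 3.5 in from both sides at V = (31.50, -17.70). Then |QV| = |V − Q| = 36.13.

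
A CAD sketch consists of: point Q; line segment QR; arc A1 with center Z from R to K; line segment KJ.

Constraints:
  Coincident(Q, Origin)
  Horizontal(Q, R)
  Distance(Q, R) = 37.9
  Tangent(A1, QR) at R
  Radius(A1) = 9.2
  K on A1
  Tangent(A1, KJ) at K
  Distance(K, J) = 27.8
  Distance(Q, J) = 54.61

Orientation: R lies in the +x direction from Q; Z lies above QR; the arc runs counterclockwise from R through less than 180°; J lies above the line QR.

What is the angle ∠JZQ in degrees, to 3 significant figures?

105°

Q is at the origin; QR is horizontal with |QR| = 37.9 and R on the +x side, so R = (37.9, 0.00). The tangent condition forces ZR to be normal to QR, so Z = R + (0, 9.2) = (37.9, 9.20). Since ZK ⟂ KJ (tangency), |ZJ| = √(9.2² + 27.8²) = 29.3 regardless of where K sits on A1. So J lies on both circle(Q, 54.61) and circle(Z, 29.3); the above-QR intersection is J = (38.8, 38.5). K is the foot of the tangent from J: K = (46.7, 11.8).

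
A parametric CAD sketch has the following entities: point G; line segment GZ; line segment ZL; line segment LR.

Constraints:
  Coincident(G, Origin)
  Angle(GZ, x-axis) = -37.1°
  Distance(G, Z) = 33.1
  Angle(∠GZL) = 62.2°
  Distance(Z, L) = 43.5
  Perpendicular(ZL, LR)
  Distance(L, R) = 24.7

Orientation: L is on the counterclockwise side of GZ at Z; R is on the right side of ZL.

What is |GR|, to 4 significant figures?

60.84

G is at the origin; GZ runs at -37.1° with length 33.1, so Z = 33.1·(cos -37.1°, sin -37.1°) = (26.40, -19.97). ∠GZL = 62.2°, so ZL runs at -37.1° + (180° − 62.2°) = 80.70° from the x-axis; with |ZL| = 43.5, L = Z + 43.5·(cos 80.70°, sin 80.70°) = (33.43, 22.96). ZL ⟂ LR; with |LR| = 24.7 on the right of ZL, R = L + 24.7·(0.9869, -0.1616) = (57.81, 18.97). Then |GR| = |R − G| = 60.84.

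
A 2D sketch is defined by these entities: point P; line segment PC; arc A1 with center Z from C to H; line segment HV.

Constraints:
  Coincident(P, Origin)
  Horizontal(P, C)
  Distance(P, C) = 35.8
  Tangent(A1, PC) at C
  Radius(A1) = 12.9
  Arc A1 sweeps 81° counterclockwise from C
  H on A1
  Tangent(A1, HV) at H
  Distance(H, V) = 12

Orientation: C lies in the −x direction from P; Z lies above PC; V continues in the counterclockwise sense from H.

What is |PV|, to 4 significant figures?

31.07

P is at the origin; P and C share the same y with |PC| = 35.8 and C on the −x side, so C = (-35.80, 0.000). The tangent condition forces ZC to be normal to PC, so Z = C + (0, 12.9) = (-35.80, 12.90). On A1, C sits at bearing -90° from Z; an 81° counterclockwise sweep puts H at bearing -9°, so H = Z + 12.9·(cos -9°, sin -9°) = (-23.06, 10.88). A1 meets HV tangentially, so ZH is at right angles to HV, so HV runs along (−sin -9°, cos -9°); with |HV| = 12.0, V = (-21.18, 22.73). Then |PV| = |V − P| = 31.07.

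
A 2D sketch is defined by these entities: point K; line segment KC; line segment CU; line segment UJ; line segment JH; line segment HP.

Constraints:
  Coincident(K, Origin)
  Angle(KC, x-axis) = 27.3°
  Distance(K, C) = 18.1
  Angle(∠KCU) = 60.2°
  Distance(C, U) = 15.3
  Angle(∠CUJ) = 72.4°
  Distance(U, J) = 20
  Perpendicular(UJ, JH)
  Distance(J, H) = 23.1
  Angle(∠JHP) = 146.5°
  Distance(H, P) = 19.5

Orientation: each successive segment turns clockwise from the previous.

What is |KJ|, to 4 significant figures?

3.367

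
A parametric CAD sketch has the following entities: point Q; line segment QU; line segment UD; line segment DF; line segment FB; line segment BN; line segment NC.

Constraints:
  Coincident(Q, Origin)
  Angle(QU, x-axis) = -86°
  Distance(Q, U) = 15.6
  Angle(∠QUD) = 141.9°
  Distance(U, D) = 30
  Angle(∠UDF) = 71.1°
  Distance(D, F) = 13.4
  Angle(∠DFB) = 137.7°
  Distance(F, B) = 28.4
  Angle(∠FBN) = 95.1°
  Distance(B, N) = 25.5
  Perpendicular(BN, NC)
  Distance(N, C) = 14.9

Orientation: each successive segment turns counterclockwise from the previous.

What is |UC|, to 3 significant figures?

3.30

Q is at the origin; QU runs at -86.0° with length 15.6, so U = (1.09, -15.6). ∠QUD = 141.9° gives UD at -47.9° from the x-axis; with |UD| = 30.0, D = (21.2, -37.8). ∠UDF = 71.1° gives DF at 61.0° from the x-axis; with |DF| = 13.4, F = (27.7, -26.1). ∠DFB = 137.7° gives FB at 103° from the x-axis; with |FB| = 28.4, B = (21.2, 1.54). ∠FBN = 95.1° gives BN at -172° from the x-axis; with |BN| = 25.5, N = (-4.08, -2.10). The perpendicularity gives NC at right angles to BN, so NC runs at -81.8°; with |NC| = 14.9, C = (-1.95, -16.8). Then |UC| = |C − U| = 3.30.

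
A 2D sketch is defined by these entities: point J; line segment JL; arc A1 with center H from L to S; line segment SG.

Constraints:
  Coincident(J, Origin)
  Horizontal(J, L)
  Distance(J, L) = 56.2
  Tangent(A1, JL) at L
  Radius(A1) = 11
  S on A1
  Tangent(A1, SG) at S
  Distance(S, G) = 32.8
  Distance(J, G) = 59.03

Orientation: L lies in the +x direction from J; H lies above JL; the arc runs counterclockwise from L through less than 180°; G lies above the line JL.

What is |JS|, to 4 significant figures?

66.76

J is at the origin; JL is horizontal with |JL| = 56.2 and L on the +x side, so L = (56.20, 0.000). Since A1 is tangent to JL there, HL ⟂ JL, so H = L + (0, 11) = (56.20, 11.00). Since HS ⟂ SG (tangency), |HG| = √(11.0² + 32.8²) = 34.60 regardless of where S sits on A1. So G lies on both circle(J, 59.03) and circle(H, 34.60); the above-JL intersection is G = (41.27, 42.21). S is the foot of the tangent from G: S = (64.10, 18.66).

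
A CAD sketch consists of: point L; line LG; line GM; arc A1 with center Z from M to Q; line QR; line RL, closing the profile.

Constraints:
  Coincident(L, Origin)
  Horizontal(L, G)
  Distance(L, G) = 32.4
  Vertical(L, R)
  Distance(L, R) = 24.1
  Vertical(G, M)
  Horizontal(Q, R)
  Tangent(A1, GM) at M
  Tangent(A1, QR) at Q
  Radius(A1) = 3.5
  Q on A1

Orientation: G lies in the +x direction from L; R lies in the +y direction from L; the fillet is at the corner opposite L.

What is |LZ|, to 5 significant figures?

35.490

L is at the origin; L and G share the same y with |LG| = 32.4 and G on the +x side, so G = (32.400, 0.0000). LR is vertical with |LR| = 24.1 and R on the +y side, so R = (0.0000, 24.100). The virtual corner opposite L is at (32.400, 24.100). Since A1 is tangent to GM there, ZM ⟂ GM and the tangent condition forces ZQ to be normal to QR, with radius 3.5, so the center Z sits 3.5 in from both sides at Z = (28.900, 20.600). Then |LZ| = |Z − L| = 35.490.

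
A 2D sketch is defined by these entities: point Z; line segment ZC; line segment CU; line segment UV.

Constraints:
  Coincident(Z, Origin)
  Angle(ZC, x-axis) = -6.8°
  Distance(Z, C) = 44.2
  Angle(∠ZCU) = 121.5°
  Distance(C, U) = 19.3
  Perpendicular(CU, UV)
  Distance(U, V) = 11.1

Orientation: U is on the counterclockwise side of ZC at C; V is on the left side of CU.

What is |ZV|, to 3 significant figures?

50.0

∠ZCU = 121.5°, so CU runs at -6.8° + (180° − 121.5°) = 51.7° from the x-axis; with |CU| = 19.3, U = C + 19.3·(cos 51.7°, sin 51.7°) = (55.9, 9.91). CU is perpendicular to UV; with |UV| = 11.1 on the left of CU, V = U + 11.1·(-0.785, 0.620) = (47.1, 16.8). Then |ZV| = |V − Z| = 50.0.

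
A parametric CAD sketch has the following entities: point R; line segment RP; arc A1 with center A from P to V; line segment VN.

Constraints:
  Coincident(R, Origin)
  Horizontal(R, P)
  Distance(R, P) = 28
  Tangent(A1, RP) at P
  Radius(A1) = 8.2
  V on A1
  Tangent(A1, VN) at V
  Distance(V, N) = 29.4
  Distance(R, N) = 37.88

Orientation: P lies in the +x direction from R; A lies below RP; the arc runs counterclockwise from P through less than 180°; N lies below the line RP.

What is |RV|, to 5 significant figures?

21.008

R is at the origin; R and P share the same y with |RP| = 28.0 and P on the +x side, so P = (28.000, 0.0000). Since A1 is tangent to RP there, AP ⟂ RP, so A = P + (0, -8.2) = (28.000, -8.2000). Since AV ⟂ VN (tangency), |AN| = √(8.2² + 29.4²) = 30.522 regardless of where V sits on A1. So N lies on both circle(R, 37.88) and circle(A, 30.522); the below-RP intersection is N = (13.864, -35.252). V is the foot of the tangent from N: V = (19.979, -6.4945).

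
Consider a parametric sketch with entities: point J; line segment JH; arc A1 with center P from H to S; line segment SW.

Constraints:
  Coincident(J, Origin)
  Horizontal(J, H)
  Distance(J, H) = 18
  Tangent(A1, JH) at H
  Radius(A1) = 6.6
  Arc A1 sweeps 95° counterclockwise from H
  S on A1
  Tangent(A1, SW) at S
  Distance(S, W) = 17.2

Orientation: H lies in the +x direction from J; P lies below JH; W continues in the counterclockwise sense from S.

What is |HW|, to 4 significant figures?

24.83

J is at the origin; JH is horizontal with |JH| = 18.0 and H on the +x side, so H = (18.00, 0.000). Since A1 is tangent to JH there, PH ⟂ JH, so P = H + (0, -6.6) = (18.00, -6.600). On A1, H sits at bearing 90° from P; a 95° counterclockwise sweep puts S at bearing 185°, so S = P + 6.6·(cos 185°, sin 185°) = (11.43, -7.175). Since A1 is tangent to SW there, PS ⟂ SW, so SW runs along (−sin 185°, cos 185°); with |SW| = 17.2, W = (12.92, -24.31). Then |HW| = |W − H| = 24.83.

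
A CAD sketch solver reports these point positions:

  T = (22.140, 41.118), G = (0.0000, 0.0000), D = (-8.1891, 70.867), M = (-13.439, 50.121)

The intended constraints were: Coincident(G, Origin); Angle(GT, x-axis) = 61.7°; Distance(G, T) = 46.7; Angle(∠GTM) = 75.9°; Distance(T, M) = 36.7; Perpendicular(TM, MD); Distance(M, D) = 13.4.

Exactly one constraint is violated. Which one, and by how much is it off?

Distance(M, D) = 13.4 — off by 8.00.

G = (0.00, 0.00) ✓; GT at 61.70° ✓; |GT| = 46.70 ✓; ∠GTM = 75.90° ✓; |TM| = 36.70 ✓; ∠(TM, MD) = 90.00° ✓; |MD| = 21.40 ✗.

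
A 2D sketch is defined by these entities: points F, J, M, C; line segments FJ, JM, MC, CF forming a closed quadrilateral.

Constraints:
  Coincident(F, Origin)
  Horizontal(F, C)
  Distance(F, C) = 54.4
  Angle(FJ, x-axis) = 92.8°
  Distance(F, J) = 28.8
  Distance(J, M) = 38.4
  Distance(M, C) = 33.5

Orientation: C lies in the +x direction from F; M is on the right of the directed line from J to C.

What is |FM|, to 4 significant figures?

21.13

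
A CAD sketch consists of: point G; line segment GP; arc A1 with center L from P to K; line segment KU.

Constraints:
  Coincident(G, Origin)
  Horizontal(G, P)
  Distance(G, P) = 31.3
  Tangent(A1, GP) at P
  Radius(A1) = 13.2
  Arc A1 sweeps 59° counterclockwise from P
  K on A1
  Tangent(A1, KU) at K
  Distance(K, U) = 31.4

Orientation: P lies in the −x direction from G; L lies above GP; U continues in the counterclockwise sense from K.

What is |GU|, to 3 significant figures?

33.5

On A1, P sits at bearing -90° from L; a 59° counterclockwise sweep puts K at bearing -31°, so K = L + 13.2·(cos -31°, sin -31°) = (-20.0, 6.40). A1 meets KU tangentially, so LK is at right angles to KU, so KU runs along (−sin -31°, cos -31°); with |KU| = 31.4, U = (-3.81, 33.3). Then |GU| = |U − G| = 33.5.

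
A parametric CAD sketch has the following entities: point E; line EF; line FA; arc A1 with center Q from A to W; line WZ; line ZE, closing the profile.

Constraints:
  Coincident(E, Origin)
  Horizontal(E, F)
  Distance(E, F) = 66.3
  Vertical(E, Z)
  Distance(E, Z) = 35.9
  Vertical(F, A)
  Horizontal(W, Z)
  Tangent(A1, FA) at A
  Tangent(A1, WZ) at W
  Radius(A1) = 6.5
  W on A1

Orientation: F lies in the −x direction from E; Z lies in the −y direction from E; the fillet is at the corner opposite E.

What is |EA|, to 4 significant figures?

72.53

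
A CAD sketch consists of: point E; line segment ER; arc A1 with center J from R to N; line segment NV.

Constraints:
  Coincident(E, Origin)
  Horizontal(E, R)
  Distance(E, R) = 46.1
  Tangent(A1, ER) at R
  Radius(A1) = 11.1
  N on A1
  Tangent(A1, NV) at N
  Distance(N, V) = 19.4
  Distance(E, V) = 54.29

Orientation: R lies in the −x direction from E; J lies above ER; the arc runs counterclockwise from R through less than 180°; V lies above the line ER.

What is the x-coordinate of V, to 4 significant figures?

-42.94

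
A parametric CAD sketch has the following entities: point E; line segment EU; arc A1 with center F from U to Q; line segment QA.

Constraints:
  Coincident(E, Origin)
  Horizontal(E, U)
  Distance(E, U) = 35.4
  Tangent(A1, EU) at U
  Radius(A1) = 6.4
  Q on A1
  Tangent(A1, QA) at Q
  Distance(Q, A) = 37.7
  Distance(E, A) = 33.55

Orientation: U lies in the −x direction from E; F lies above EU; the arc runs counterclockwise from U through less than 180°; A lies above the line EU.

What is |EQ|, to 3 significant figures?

30.4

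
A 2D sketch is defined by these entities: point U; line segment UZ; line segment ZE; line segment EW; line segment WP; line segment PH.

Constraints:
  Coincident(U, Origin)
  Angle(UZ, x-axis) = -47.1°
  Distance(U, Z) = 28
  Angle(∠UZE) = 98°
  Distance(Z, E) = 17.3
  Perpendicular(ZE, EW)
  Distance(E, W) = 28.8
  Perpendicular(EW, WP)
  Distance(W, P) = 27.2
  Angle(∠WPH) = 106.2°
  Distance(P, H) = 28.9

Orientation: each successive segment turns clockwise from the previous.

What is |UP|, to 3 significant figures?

6.10

ZE ⟂ EW, so EW runs at 141°; with |EW| = 28.8, W = (-14.2, -15.8). The perpendicularity gives WP at right angles to EW, so WP runs at 50.9°; with |WP| = 27.2, P = (2.95, 5.34). Then |UP| = |P − U| = 6.10.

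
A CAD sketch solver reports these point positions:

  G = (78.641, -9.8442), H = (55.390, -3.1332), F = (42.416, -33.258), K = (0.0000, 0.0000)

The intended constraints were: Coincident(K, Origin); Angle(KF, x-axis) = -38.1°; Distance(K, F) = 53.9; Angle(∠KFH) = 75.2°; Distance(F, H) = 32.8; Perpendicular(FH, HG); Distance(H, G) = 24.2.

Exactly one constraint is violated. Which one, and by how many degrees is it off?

Perpendicular(FH, HG) — off by 7.20°.

K = (0.00, 0.00) ✓; KF at -38.10° ✓; |KF| = 53.90 ✓; ∠KFH = 75.20° ✓; |FH| = 32.80 ✓; ∠(FH, HG) = 82.80° ✗; |HG| = 24.20 ✓.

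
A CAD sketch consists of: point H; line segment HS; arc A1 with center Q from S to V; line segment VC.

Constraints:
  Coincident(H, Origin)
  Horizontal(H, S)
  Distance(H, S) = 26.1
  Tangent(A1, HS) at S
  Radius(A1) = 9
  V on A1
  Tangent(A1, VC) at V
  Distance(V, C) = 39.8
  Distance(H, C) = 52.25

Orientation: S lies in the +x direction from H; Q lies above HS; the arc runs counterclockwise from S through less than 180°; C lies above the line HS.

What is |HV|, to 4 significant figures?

36.58

H is at the origin; H and S share the same y with |HS| = 26.1 and S on the +x side, so S = (26.10, 0.000). The tangent condition forces QS to be normal to HS, so Q = S + (0, 9) = (26.10, 9.000). Since QV ⟂ VC (tangency), |QC| = √(9.0² + 39.8²) = 40.80 regardless of where V sits on A1. So C lies on both circle(H, 52.25) and circle(Q, 40.80); the above-HS intersection is C = (18.10, 49.01). V is the foot of the tangent from C: V = (34.32, 12.67).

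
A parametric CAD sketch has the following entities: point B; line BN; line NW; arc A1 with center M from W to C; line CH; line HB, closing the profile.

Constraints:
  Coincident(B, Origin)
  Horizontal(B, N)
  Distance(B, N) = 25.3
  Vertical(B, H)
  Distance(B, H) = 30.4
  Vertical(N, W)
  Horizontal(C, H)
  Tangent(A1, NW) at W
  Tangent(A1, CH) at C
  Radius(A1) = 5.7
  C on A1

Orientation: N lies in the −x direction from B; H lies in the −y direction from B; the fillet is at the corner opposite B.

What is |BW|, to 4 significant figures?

35.36

The virtual corner opposite B is at (-25.30, -30.40). A1 meets NW tangentially, so MW is at right angles to NW and tangency of A1 to CH means the radius MC is perpendicular to CH, with radius 5.7, so the center M sits 5.7 in from both sides at M = (-19.60, -24.70). That places the tangent points at W = (-25.30, -24.70) on NW and C = (-19.60, -30.40) on CH. Then |BW| = |W − B| = 35.36.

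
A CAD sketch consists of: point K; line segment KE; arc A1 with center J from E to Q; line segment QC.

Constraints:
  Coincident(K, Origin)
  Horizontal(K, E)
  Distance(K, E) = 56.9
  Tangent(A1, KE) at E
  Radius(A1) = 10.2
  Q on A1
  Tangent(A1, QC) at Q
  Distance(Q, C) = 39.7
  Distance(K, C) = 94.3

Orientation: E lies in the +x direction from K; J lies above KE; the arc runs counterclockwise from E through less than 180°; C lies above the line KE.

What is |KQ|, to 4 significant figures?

65.91

Checks: K = (0.00, 0.00) ✓; |JQ| = 10.20 ✓; ∠(JQ, QC) = 90.00° ✓; |QC| = 39.70 ✓; |KC| = 94.30 ✓.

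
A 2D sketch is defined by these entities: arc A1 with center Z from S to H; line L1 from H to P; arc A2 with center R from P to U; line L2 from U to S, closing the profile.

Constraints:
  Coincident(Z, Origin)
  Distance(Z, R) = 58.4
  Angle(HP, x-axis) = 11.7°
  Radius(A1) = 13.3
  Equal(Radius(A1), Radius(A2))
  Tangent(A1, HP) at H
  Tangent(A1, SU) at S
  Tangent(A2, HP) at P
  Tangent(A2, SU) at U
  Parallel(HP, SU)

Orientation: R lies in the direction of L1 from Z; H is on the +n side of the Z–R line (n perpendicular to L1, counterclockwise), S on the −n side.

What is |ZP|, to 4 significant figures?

59.90

Tangency of A1 to both parallel lines with radius 13.3 puts H and S at Z ± 13.3·n: H = (-2.697, 13.02), S = (2.697, -13.02). Equal radii place P and U the same way about R: P = R + 13.3·n = (54.49, 24.87), U = R − 13.3·n = (59.88, -1.181). Then |ZP| = |P − Z| = 59.90.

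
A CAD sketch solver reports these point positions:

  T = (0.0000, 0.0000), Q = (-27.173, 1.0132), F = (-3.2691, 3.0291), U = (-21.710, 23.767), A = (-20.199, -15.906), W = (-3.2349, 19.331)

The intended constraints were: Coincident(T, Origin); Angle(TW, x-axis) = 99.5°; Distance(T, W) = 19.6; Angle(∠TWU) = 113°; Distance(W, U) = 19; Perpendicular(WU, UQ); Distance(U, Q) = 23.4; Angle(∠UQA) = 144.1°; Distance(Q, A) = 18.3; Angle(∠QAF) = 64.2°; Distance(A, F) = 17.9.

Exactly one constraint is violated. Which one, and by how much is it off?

Distance(A, F) = 17.9 — off by 7.50.

T = (0.00, 0.00) ✓; TW at 99.50° ✓; |TW| = 19.60 ✓; ∠TWU = 113.0° ✓; |WU| = 19.00 ✓; ∠(WU, UQ) = 90.00° ✓; |UQ| = 23.40 ✓; ∠UQA = 144.1° ✓; |QA| = 18.30 ✓; ∠QAF = 64.20° ✓; |AF| = 25.40 ✗.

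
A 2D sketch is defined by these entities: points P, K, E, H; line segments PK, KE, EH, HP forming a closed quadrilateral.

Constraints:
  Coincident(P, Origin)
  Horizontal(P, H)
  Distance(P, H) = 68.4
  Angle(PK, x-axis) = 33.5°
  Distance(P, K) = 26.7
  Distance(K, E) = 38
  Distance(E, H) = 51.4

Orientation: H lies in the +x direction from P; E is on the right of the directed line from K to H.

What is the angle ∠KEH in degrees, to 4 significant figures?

63.54°

Checks: |KE| = 38.00 ✓; |EH| = 51.40 ✓.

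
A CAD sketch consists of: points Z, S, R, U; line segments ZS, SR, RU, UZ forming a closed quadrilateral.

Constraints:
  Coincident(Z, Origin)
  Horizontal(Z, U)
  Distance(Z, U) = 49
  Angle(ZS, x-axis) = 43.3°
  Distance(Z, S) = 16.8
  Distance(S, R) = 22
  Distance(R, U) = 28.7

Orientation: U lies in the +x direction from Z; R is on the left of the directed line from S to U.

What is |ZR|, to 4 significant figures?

38.55

Z is at the origin; ZU is horizontal with |ZU| = 49.0 and U in +x, so U = (49.0, 0). ZS runs at 43.3° with |ZS| = 16.8, so S = (12.23, 11.52). R is determined by |SR| = 22.0 and |RU| = 28.7 together: it lies at the intersection of circle(S, 22.0) and circle(U, 28.7). With |SU| = 38.54, the foot of the radical line on SU is 14.86 from S and the perpendicular offset is √(22.0² − 14.86²) = 16.22. Taking the left-of-SU solution: R = (31.26, 22.56).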